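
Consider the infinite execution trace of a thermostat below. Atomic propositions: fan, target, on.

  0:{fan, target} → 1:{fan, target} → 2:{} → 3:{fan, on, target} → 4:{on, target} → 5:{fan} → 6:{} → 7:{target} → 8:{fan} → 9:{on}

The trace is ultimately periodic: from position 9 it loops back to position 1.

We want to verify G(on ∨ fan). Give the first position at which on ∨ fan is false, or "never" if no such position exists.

Check on ∨ fan at each position in order: 0 ✓, 1 ✓.
At position 2 the labels are {}, so on ∨ fan is false there. This is the first violation.

2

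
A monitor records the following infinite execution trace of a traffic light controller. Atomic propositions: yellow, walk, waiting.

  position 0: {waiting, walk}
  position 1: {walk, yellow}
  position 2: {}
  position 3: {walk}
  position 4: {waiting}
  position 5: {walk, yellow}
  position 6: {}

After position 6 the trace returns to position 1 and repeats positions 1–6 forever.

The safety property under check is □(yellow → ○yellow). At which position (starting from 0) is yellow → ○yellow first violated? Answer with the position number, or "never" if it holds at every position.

Check yellow → ○yellow at each position in order: 0 ✓.
At position 1 the labels are {walk, yellow} and the next position 2 has {}, so yellow → ○yellow is false there. This is the first violation.

1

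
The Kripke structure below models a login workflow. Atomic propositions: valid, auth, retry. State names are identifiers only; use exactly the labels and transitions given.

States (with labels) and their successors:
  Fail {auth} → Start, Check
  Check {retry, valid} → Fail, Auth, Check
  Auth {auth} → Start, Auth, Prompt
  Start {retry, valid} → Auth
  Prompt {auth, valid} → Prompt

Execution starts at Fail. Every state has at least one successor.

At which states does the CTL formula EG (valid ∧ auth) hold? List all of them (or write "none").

States satisfying valid ∧ auth: {Prompt}.
States satisfying EG (valid ∧ auth): {Prompt}.

{Prompt}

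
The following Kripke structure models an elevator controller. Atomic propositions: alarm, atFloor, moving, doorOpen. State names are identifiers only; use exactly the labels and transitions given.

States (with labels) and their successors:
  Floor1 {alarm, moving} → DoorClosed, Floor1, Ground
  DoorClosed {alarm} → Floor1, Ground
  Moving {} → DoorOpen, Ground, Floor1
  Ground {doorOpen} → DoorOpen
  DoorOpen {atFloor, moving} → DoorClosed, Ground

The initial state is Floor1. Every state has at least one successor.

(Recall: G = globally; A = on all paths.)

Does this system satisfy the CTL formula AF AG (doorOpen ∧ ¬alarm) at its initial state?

No

States satisfying AG (doorOpen ∧ ¬alarm): ∅.
States satisfying AF AG (doorOpen ∧ ¬alarm): ∅.
There is a path from Floor1 along which AG (doorOpen ∧ ¬alarm) never holds.
Floor1 ∉ Sat(AF AG (doorOpen ∧ ¬alarm)).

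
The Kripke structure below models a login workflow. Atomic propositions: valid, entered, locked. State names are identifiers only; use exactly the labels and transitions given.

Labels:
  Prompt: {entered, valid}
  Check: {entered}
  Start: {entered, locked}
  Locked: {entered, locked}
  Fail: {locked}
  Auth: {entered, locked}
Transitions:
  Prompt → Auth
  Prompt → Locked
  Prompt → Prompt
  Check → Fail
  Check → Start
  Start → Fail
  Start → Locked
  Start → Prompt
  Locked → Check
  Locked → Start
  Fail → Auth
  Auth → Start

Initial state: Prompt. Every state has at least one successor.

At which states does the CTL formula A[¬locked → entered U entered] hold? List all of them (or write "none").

{Prompt, Check, Start, Locked, Fail, Auth}

States satisfying ¬locked → entered: {Prompt, Check, Start, Locked, Fail, Auth}.
States satisfying entered: {Prompt, Check, Start, Locked, Auth}.
States satisfying A[¬locked → entered U entered]: {Prompt, Check, Start, Locked, Fail, Auth}.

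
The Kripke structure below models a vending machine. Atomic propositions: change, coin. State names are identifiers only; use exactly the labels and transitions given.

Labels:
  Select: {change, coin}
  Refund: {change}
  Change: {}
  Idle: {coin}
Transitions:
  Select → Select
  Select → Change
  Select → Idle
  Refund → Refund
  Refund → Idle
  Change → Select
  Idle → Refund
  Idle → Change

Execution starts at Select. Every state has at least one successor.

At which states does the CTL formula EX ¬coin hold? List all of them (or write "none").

States satisfying ¬coin: {Refund, Change}.
States satisfying EX ¬coin: {Select, Refund, Idle}.

{Select, Refund, Idle}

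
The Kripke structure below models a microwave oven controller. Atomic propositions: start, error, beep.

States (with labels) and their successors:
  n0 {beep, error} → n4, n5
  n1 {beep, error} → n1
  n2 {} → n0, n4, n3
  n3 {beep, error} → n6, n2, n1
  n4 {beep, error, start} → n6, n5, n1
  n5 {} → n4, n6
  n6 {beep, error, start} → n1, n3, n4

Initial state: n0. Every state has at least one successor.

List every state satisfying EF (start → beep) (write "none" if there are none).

{n0, n1, n2, n3, n4, n5, n6}

States satisfying start → beep: {n0, n1, n2, n3, n4, n5, n6}.
States satisfying EF (start → beep): {n0, n1, n2, n3, n4, n5, n6}.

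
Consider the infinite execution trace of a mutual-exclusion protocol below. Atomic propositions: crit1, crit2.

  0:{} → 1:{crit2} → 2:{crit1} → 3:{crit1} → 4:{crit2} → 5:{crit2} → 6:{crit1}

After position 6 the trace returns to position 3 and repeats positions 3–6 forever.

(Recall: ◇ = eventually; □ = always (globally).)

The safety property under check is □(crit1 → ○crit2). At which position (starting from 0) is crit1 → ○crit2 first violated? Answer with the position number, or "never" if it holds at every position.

2

Check crit1 → ○crit2 at each position in order: 0 ✓, 1 ✓.
At position 2 the labels are {crit1} and the next position 3 has {crit1}, so crit1 → ○crit2 is false there. This is the first violation.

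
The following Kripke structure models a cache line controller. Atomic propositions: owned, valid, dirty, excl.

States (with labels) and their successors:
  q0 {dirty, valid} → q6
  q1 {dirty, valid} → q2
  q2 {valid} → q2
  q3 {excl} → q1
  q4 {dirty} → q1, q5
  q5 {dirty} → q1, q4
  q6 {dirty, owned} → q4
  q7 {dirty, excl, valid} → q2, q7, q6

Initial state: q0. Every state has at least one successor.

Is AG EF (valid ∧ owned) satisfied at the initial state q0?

Violated

States satisfying EF (valid ∧ owned): ∅.
States satisfying AG EF (valid ∧ owned): ∅.
q0 is reachable from q0 and violates EF (valid ∧ owned), so AG fails at q0.
q0 ∉ Sat(AG EF (valid ∧ owned)).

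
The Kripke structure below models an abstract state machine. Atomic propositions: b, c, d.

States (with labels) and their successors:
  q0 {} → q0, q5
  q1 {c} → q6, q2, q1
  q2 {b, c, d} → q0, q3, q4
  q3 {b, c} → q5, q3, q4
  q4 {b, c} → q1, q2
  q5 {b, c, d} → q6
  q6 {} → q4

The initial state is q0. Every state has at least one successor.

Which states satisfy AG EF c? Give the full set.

States satisfying EF c: {q0, q1, q2, q3, q4, q5, q6}.
States satisfying AG EF c: {q0, q1, q2, q3, q4, q5, q6}.

{q0, q1, q2, q3, q4, q5, q6}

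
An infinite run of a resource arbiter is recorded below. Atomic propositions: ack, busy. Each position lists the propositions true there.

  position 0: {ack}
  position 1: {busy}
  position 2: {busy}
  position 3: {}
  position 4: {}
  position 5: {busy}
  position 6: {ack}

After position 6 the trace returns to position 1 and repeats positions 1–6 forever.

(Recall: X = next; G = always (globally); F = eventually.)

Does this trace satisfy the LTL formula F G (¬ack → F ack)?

Holds

G (¬ack → F ack) holds at position 0, which is reachable from 0, so F G (¬ack → F ack) holds.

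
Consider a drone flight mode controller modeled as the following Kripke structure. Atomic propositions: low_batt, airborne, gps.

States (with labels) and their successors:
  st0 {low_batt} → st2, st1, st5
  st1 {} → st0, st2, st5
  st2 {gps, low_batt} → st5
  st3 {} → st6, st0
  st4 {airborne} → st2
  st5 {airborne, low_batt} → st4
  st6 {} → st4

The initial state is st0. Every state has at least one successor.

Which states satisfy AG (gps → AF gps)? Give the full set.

{st0, st1, st2, st3, st4, st5, st6}

States satisfying gps → AF gps: {st0, st1, st2, st3, st4, st5, st6}.
States satisfying AG (gps → AF gps): {st0, st1, st2, st3, st4, st5, st6}.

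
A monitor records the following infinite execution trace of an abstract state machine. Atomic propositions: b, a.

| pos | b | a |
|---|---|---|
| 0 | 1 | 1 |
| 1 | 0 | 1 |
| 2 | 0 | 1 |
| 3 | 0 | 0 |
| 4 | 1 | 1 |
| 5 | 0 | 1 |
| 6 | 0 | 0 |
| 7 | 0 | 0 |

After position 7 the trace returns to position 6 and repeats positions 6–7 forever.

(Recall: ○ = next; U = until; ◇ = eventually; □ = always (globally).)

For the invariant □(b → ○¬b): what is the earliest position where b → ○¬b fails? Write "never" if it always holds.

never

b → ○¬b holds at every position 0..7, and those are all the positions the trace ever visits, so the invariant □(b → ○¬b) is never violated.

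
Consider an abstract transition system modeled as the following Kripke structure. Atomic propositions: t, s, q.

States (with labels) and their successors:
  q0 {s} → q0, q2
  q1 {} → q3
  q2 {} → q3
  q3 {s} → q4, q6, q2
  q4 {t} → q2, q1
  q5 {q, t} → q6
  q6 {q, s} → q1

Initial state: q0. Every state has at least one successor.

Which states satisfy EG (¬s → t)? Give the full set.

{q0}

States satisfying ¬s → t: {q0, q3, q4, q5, q6}.
States satisfying EG (¬s → t): {q0}.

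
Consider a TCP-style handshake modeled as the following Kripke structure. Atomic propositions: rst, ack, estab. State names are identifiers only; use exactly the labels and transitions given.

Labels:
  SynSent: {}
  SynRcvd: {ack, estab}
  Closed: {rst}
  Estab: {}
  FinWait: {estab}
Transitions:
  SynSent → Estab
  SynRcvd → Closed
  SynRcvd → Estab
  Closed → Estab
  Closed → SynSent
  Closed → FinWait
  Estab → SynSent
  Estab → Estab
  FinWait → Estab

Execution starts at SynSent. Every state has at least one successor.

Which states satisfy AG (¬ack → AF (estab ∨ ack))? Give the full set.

none

States satisfying ¬ack → AF (estab ∨ ack): {SynRcvd, FinWait}.
States satisfying AG (¬ack → AF (estab ∨ ack)): ∅.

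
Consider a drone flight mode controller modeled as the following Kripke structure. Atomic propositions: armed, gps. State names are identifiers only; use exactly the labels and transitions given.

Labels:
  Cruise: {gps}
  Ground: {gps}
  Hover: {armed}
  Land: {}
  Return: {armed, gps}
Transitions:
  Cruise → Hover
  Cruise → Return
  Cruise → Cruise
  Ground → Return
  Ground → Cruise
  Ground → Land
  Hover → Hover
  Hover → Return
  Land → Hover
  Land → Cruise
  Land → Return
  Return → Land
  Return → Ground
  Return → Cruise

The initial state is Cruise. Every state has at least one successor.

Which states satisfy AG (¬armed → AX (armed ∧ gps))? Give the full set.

States satisfying ¬armed → AX (armed ∧ gps): {Hover, Return}.
States satisfying AG (¬armed → AX (armed ∧ gps)): ∅.

none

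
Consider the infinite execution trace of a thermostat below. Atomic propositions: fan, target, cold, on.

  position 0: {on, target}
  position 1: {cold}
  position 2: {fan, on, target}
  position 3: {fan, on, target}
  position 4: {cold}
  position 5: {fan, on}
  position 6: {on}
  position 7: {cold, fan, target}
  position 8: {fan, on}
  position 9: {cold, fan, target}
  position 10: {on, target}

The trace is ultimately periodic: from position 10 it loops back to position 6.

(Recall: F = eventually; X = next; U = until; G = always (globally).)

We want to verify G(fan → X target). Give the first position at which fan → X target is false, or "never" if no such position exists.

Check fan → X target at each position in order: 0 ✓, 1 ✓, 2 ✓.
At position 3 the labels are {fan, on, target} and the next position 4 has {cold}, so fan → X target is false there. This is the first violation.

3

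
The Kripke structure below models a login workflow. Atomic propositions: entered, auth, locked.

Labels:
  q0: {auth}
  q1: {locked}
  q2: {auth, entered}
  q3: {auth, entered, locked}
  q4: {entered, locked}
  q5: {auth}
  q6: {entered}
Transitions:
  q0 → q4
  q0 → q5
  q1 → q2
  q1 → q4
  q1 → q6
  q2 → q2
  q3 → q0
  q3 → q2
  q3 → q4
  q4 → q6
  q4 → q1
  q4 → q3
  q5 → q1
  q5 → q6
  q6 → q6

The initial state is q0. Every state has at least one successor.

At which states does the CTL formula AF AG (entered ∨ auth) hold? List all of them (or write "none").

{q2, q6}

States satisfying AG (entered ∨ auth): {q2, q6}.
States satisfying AF AG (entered ∨ auth): {q2, q6}.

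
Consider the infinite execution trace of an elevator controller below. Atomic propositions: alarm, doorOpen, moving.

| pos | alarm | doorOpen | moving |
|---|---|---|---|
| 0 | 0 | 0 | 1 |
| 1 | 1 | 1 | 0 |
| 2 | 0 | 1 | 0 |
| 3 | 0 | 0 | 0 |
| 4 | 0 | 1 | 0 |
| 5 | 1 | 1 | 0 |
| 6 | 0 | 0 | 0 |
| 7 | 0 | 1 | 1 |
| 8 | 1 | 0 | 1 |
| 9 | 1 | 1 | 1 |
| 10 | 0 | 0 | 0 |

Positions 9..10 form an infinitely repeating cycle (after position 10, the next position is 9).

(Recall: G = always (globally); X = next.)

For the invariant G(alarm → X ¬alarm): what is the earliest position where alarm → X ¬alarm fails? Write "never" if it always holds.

Check alarm → X ¬alarm at each position in order: 0 ✓, 1 ✓, 2 ✓, 3 ✓, 4 ✓, 5 ✓, 6 ✓, 7 ✓.
At position 8 the labels are {alarm, moving} and the next position 9 has {alarm, doorOpen, moving}, so alarm → X ¬alarm is false there. This is the first violation.

8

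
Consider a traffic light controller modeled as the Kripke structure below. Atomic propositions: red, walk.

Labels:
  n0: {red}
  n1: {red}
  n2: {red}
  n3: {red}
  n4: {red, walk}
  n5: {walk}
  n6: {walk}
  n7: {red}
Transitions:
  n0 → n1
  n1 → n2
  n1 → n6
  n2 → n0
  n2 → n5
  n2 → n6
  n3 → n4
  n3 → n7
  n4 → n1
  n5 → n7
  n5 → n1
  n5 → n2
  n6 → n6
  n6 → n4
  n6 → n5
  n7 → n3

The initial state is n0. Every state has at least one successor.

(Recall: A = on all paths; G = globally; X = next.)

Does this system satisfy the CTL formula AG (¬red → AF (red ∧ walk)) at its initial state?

Does not hold

States satisfying ¬red → AF (red ∧ walk): {n0, n1, n2, n3, n4, n7}.
States satisfying AG (¬red → AF (red ∧ walk)): ∅.
n5 is reachable from n0 and violates ¬red → AF (red ∧ walk), so AG fails at n0.
n0 ∉ Sat(AG (¬red → AF (red ∧ walk))).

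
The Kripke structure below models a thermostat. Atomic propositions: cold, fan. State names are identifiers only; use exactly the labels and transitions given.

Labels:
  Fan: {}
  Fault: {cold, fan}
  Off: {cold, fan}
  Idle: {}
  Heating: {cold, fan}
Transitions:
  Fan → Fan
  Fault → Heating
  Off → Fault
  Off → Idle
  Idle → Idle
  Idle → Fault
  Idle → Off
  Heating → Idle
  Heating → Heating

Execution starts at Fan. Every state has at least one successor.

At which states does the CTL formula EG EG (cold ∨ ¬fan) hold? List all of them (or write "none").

States satisfying EG (cold ∨ ¬fan): {Fan, Fault, Off, Idle, Heating}.
States satisfying EG EG (cold ∨ ¬fan): {Fan, Fault, Off, Idle, Heating}.

{Fan, Fault, Off, Idle, Heating}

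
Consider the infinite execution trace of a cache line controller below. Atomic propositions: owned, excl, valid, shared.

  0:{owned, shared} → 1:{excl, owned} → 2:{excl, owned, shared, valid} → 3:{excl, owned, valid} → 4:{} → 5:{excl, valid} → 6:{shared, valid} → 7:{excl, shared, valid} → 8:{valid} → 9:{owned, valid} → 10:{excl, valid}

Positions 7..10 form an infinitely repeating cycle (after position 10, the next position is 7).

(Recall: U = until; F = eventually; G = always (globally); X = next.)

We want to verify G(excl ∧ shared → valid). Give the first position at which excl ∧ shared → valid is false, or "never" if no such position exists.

never

excl ∧ shared → valid holds at every position 0..10, and those are all the positions the trace ever visits, so the invariant G(excl ∧ shared → valid) is never violated.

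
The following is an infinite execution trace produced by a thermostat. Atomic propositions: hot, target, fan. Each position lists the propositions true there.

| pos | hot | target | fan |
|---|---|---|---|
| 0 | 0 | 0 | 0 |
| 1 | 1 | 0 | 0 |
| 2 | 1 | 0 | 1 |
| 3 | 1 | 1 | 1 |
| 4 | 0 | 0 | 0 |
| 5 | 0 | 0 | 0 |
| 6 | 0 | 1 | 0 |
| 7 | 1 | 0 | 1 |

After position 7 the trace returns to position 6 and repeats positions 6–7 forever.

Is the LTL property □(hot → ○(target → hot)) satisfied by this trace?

hot → ○(target → hot) must hold at every position from 0 onward. It fails at position 7, so □(hot → ○(target → hot)) is false.
Positions where hot holds: 1, 2, 3, 7.
Check ○(target → hot) at each: 1→ok, 2→ok, 3→ok, 7→fails.

Does not hold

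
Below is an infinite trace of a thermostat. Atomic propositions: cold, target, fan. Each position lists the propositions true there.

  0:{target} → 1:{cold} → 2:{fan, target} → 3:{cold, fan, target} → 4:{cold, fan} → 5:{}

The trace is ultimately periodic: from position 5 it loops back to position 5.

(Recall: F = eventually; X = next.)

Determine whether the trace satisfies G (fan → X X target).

fan → X X target must hold at every position from 0 onward. It fails at position 2, so G (fan → X X target) is false.
Positions where fan holds: 2, 3, 4.
Check X X target at each: 2→fails, 3→fails, 4→fails.

Violated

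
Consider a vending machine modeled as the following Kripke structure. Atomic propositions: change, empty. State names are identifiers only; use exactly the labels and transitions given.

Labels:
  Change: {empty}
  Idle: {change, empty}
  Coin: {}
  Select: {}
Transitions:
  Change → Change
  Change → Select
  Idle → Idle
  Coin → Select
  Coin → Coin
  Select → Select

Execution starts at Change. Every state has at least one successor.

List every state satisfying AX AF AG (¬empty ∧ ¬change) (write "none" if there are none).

{Coin, Select}

States satisfying AF AG (¬empty ∧ ¬change): {Coin, Select}.
States satisfying AX AF AG (¬empty ∧ ¬change): {Coin, Select}.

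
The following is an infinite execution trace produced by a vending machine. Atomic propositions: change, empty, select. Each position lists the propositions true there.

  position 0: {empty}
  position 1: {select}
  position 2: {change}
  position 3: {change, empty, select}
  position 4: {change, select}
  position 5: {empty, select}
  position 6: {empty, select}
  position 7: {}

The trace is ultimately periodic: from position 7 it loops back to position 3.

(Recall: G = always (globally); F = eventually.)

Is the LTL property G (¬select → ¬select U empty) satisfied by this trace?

¬select → ¬select U empty holds at every position 0..7, and those are all positions ever visited, so G (¬select → ¬select U empty) holds.
Positions where ¬select holds: 0, 2, 7.
Check ¬select U empty at each: 0→ok, 2→ok, 7→ok.

Holds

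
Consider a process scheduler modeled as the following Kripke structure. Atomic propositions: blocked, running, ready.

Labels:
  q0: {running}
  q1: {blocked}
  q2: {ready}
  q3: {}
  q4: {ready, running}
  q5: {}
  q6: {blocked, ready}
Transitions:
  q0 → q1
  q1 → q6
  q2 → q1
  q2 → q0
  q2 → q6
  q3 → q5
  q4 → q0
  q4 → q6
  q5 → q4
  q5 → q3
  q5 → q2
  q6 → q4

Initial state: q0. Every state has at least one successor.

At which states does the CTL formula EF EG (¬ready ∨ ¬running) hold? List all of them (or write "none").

{q3, q5}

States satisfying EG (¬ready ∨ ¬running): {q3, q5}.
States satisfying EF EG (¬ready ∨ ¬running): {q3, q5}.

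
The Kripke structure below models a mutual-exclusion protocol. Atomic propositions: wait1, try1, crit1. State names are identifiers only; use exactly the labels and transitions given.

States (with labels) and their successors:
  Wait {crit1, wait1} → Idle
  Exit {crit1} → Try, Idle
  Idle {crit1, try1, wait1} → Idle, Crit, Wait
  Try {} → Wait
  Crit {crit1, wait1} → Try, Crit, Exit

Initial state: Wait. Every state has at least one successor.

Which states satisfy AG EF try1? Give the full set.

States satisfying EF try1: {Wait, Exit, Idle, Try, Crit}.
States satisfying AG EF try1: {Wait, Exit, Idle, Try, Crit}.

{Wait, Exit, Idle, Try, Crit}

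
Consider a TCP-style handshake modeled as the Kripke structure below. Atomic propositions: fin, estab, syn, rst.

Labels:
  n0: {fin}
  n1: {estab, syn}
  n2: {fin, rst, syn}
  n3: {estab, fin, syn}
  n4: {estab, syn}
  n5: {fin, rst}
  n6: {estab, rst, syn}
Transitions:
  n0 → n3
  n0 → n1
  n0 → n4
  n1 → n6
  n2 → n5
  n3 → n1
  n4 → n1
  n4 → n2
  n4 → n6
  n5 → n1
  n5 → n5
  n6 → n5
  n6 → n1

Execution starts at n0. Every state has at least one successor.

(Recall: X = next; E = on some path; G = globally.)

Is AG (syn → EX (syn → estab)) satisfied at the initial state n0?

Yes

States satisfying syn → EX (syn → estab): {n0, n1, n2, n3, n4, n5, n6}.
States satisfying AG (syn → EX (syn → estab)): {n0, n1, n2, n3, n4, n5, n6}.
Every state reachable from n0 satisfies syn → EX (syn → estab).
n0 ∈ Sat(AG (syn → EX (syn → estab))).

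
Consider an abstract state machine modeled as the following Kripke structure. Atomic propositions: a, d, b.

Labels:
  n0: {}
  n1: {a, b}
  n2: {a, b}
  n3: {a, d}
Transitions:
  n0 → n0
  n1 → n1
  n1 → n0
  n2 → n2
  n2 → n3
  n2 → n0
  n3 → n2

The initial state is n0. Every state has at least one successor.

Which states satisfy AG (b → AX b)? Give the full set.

States satisfying b → AX b: {n0, n3}.
States satisfying AG (b → AX b): {n0}.

{n0}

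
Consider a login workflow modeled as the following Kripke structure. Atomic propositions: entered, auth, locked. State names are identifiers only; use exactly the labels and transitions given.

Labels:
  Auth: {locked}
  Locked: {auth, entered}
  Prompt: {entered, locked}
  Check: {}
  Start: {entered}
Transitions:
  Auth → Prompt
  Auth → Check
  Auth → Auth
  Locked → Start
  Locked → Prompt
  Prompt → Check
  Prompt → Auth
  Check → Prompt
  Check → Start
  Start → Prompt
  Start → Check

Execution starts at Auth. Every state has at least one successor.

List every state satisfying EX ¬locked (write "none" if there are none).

{Auth, Locked, Prompt, Check, Start}

States satisfying ¬locked: {Locked, Check, Start}.
States satisfying EX ¬locked: {Auth, Locked, Prompt, Check, Start}.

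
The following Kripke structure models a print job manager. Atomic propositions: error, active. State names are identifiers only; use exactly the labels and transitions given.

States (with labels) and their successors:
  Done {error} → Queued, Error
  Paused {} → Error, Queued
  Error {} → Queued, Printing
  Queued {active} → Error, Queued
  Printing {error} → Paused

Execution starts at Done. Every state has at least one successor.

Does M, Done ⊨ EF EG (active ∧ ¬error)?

Holds

States satisfying EG (active ∧ ¬error): {Queued}.
States satisfying EF EG (active ∧ ¬error): {Done, Paused, Error, Queued, Printing}.
Some path from Done reaches a state where EG (active ∧ ¬error) holds.
Done ∈ Sat(EF EG (active ∧ ¬error)).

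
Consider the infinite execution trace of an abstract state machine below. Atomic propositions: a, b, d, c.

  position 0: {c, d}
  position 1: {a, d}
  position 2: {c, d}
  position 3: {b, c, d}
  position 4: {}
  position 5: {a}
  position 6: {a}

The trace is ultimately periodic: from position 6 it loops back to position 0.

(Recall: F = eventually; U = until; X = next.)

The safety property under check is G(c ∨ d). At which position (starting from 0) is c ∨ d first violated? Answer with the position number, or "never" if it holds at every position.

4

Check c ∨ d at each position in order: 0 ✓, 1 ✓, 2 ✓, 3 ✓.
At position 4 the labels are {}, so c ∨ d is false there. This is the first violation.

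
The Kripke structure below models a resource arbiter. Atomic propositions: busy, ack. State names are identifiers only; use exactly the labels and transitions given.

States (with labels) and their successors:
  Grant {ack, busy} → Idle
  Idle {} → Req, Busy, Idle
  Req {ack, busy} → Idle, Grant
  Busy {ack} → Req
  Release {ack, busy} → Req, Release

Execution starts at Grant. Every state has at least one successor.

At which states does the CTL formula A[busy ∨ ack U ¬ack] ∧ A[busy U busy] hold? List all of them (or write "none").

States satisfying busy ∨ ack: {Grant, Req, Busy, Release}.
States satisfying ¬ack: {Idle}.
States satisfying A[busy ∨ ack U ¬ack]: {Grant, Idle, Req, Busy}.
States satisfying busy: {Grant, Req, Release}.
States satisfying A[busy U busy]: {Grant, Req, Release}.
States satisfying A[busy ∨ ack U ¬ack] ∧ A[busy U busy]: {Grant, Req}.

{Grant, Req}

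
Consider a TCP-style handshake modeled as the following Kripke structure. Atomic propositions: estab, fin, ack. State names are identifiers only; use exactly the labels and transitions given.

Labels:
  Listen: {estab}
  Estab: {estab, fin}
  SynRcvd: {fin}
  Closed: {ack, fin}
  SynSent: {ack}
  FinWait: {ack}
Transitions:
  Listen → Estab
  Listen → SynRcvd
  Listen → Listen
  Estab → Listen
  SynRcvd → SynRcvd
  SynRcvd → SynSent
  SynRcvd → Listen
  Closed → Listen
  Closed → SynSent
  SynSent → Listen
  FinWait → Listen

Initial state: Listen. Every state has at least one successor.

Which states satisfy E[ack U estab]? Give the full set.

{Listen, Estab, Closed, SynSent, FinWait}

States satisfying ack: {Closed, SynSent, FinWait}.
States satisfying estab: {Listen, Estab}.
States satisfying E[ack U estab]: {Listen, Estab, Closed, SynSent, FinWait}.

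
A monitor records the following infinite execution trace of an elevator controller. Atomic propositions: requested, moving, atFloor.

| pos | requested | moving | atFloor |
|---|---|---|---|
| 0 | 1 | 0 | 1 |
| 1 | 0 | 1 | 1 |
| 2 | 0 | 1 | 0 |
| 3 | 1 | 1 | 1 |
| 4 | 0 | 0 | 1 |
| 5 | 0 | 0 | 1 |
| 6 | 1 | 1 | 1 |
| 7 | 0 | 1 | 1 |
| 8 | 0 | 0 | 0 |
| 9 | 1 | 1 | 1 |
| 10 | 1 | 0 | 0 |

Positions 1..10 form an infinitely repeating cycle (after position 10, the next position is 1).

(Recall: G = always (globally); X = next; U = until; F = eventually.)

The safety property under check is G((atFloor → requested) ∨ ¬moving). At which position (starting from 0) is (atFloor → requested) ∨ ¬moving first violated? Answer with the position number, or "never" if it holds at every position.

Check (atFloor → requested) ∨ ¬moving at each position in order: 0 ✓.
At position 1 the labels are {atFloor, moving}, so (atFloor → requested) ∨ ¬moving is false there. This is the first violation.

1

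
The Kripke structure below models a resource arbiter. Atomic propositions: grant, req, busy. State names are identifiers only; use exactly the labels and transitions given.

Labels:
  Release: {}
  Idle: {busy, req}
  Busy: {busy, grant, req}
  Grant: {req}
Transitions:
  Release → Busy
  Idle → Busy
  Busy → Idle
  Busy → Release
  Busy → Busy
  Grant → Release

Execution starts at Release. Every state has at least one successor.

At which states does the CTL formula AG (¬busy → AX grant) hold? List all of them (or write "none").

States satisfying ¬busy → AX grant: {Release, Idle, Busy}.
States satisfying AG (¬busy → AX grant): {Release, Idle, Busy}.

{Release, Idle, Busy}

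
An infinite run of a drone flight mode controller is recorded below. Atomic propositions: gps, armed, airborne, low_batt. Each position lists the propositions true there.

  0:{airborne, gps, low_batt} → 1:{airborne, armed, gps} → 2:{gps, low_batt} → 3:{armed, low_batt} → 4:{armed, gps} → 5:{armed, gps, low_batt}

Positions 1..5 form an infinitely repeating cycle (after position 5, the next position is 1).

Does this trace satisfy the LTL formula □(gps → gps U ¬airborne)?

gps → gps U ¬airborne holds at every position 0..5, and those are all positions ever visited, so □(gps → gps U ¬airborne) holds.
Positions where gps holds: 0, 1, 2, 4, 5.
Check gps U ¬airborne at each: 0→ok, 1→ok, 2→ok, 4→ok, 5→ok.

Holds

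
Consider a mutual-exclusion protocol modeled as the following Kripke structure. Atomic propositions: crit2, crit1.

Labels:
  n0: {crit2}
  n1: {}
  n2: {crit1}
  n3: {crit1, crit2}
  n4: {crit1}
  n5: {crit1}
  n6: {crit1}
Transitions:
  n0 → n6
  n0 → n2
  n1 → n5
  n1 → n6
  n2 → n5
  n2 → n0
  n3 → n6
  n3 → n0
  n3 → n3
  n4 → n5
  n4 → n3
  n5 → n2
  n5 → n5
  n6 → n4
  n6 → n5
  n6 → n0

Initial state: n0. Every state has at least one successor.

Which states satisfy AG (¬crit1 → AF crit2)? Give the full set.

{n0, n2, n3, n4, n5, n6}

States satisfying ¬crit1 → AF crit2: {n0, n2, n3, n4, n5, n6}.
States satisfying AG (¬crit1 → AF crit2): {n0, n2, n3, n4, n5, n6}.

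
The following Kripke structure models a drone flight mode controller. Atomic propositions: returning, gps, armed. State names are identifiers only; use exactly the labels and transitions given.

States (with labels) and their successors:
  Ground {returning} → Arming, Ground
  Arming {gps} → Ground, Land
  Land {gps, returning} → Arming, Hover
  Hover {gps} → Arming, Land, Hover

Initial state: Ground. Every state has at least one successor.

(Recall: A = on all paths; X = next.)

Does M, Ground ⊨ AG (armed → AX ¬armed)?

Satisfied

States satisfying armed → AX ¬armed: {Ground, Arming, Land, Hover}.
States satisfying AG (armed → AX ¬armed): {Ground, Arming, Land, Hover}.
Every state reachable from Ground satisfies armed → AX ¬armed.
Ground ∈ Sat(AG (armed → AX ¬armed)).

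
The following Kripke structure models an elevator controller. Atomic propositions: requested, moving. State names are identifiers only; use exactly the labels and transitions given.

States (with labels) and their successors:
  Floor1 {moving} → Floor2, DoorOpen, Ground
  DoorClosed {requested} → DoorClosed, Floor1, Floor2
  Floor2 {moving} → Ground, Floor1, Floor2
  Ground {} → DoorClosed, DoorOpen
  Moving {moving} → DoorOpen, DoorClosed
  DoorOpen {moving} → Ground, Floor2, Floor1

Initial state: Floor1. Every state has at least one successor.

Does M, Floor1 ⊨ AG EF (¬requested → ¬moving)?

States satisfying EF (¬requested → ¬moving): {Floor1, DoorClosed, Floor2, Ground, Moving, DoorOpen}.
States satisfying AG EF (¬requested → ¬moving): {Floor1, DoorClosed, Floor2, Ground, Moving, DoorOpen}.
Every state reachable from Floor1 satisfies EF (¬requested → ¬moving).
Floor1 ∈ Sat(AG EF (¬requested → ¬moving)).

Yes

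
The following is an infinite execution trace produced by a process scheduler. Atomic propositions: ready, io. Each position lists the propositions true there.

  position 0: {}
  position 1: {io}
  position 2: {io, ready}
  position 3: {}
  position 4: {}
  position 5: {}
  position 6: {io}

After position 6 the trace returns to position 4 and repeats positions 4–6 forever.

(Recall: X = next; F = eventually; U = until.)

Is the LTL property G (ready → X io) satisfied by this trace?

ready → X io must hold at every position from 0 onward. It fails at position 2, so G (ready → X io) is false.
Positions where ready holds: 2.
Check X io at each: 2→fails.

Does not hold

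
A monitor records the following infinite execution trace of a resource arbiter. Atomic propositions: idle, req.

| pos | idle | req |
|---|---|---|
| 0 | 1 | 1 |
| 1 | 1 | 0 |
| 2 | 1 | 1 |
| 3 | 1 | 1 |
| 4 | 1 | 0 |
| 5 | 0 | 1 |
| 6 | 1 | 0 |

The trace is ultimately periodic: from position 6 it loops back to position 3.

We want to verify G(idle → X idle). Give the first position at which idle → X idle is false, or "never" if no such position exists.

Check idle → X idle at each position in order: 0 ✓, 1 ✓, 2 ✓, 3 ✓.
At position 4 the labels are {idle} and the next position 5 has {req}, so idle → X idle is false there. This is the first violation.

4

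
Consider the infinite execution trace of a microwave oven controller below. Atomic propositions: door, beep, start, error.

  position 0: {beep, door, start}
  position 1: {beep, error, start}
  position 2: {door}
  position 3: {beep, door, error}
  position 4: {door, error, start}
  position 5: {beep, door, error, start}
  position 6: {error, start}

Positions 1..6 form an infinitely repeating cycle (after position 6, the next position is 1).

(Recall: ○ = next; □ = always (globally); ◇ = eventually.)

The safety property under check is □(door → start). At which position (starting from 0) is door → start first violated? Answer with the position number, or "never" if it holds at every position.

Check door → start at each position in order: 0 ✓, 1 ✓.
At position 2 the labels are {door}, so door → start is false there. This is the first violation.

2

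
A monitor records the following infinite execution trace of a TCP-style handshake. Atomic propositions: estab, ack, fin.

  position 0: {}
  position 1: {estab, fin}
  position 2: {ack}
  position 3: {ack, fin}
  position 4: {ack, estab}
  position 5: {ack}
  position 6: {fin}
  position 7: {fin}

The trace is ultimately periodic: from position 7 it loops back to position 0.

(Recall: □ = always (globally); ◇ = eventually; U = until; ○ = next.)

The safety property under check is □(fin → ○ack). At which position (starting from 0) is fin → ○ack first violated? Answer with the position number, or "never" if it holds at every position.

6

Check fin → ○ack at each position in order: 0 ✓, 1 ✓, 2 ✓, 3 ✓, 4 ✓, 5 ✓.
At position 6 the labels are {fin} and the next position 7 has {fin}, so fin → ○ack is false there. This is the first violation.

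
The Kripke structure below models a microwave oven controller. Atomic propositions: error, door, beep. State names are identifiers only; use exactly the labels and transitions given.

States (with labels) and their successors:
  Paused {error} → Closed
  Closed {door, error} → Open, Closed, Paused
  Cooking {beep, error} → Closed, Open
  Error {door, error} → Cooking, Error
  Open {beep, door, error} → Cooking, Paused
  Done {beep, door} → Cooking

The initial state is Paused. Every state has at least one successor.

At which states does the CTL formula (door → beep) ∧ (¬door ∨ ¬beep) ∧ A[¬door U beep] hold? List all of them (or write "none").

{Cooking}

States satisfying door → beep: {Paused, Cooking, Open, Done}.
States satisfying ¬door: {Paused, Cooking}.
States satisfying ¬beep: {Paused, Closed, Error}.
States satisfying ¬door ∨ ¬beep: {Paused, Closed, Cooking, Error}.
States satisfying (door → beep) ∧ (¬door ∨ ¬beep): {Paused, Cooking}.
States satisfying beep: {Cooking, Open, Done}.
States satisfying A[¬door U beep]: {Cooking, Open, Done}.
States satisfying (door → beep) ∧ (¬door ∨ ¬beep) ∧ A[¬door U beep]: {Cooking}.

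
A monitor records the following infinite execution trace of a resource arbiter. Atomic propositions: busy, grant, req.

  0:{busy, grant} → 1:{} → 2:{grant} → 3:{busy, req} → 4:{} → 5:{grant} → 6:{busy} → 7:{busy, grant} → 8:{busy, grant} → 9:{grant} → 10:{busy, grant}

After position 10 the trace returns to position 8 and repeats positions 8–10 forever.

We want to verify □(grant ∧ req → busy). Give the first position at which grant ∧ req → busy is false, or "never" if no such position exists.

grant ∧ req → busy holds at every position 0..10, and those are all the positions the trace ever visits, so the invariant □(grant ∧ req → busy) is never violated.

never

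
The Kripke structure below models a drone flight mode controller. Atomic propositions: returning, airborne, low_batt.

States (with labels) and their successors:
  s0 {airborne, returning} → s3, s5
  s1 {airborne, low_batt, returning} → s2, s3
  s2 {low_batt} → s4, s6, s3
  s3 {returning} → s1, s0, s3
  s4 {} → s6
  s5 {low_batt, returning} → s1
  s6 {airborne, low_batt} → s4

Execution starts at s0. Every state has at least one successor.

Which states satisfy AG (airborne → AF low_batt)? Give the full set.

States satisfying airborne → AF low_batt: {s1, s2, s3, s4, s5, s6}.
States satisfying AG (airborne → AF low_batt): {s4, s6}.

{s4, s6}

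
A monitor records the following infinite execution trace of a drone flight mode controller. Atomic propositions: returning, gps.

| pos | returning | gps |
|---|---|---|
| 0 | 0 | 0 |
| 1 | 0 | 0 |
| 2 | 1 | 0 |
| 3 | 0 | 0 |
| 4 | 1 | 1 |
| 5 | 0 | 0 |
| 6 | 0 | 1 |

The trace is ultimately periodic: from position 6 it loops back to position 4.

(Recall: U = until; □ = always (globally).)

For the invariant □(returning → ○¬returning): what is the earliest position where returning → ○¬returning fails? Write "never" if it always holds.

returning → ○¬returning holds at every position 0..6, and those are all the positions the trace ever visits, so the invariant □(returning → ○¬returning) is never violated.

never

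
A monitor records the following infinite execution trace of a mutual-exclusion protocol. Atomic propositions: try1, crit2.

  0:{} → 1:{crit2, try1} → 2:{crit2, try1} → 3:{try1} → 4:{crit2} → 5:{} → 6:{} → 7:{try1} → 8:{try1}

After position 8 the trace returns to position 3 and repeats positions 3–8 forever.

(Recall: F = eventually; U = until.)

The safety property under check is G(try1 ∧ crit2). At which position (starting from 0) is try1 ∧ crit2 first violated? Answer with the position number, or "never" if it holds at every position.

At position 0 the labels are {}, so try1 ∧ crit2 is false there. This is the first violation.

0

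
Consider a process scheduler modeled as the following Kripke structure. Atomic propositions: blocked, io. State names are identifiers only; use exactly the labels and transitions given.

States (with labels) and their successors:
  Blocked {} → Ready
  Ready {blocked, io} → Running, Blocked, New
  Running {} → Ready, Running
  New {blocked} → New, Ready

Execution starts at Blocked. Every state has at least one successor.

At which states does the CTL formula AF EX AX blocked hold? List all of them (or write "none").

{Blocked, Ready, New}

States satisfying EX AX blocked: {Ready, New}.
States satisfying AF EX AX blocked: {Blocked, Ready, New}.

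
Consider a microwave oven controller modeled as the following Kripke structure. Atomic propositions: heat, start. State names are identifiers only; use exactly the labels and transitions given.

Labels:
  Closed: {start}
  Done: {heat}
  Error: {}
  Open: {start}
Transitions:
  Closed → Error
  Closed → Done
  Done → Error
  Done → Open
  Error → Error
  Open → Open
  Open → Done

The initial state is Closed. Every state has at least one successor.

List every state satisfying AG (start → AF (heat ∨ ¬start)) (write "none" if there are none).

States satisfying start → AF (heat ∨ ¬start): {Closed, Done, Error}.
States satisfying AG (start → AF (heat ∨ ¬start)): {Error}.

{Error}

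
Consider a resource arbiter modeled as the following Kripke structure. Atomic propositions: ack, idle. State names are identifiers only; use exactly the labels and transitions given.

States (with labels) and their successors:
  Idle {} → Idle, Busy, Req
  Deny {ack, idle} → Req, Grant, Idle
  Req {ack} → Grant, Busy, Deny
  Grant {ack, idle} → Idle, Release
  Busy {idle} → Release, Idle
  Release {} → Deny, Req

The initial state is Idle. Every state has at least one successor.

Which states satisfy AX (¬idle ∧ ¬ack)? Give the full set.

States satisfying ¬idle ∧ ¬ack: {Idle, Release}.
States satisfying AX (¬idle ∧ ¬ack): {Grant, Busy}.

{Grant, Busy}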